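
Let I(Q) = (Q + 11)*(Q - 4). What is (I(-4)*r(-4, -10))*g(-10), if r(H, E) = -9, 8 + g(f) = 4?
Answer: -2016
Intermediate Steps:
g(f) = -4 (g(f) = -8 + 4 = -4)
I(Q) = (-4 + Q)*(11 + Q) (I(Q) = (11 + Q)*(-4 + Q) = (-4 + Q)*(11 + Q))
(I(-4)*r(-4, -10))*g(-10) = ((-44 + (-4)² + 7*(-4))*(-9))*(-4) = ((-44 + 16 - 28)*(-9))*(-4) = -56*(-9)*(-4) = 504*(-4) = -2016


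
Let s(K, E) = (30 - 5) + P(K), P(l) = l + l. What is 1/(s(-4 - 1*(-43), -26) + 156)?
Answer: 1/259 ≈ 0.0038610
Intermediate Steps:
P(l) = 2*l
s(K, E) = 25 + 2*K (s(K, E) = (30 - 5) + 2*K = 25 + 2*K)
1/(s(-4 - 1*(-43), -26) + 156) = 1/((25 + 2*(-4 - 1*(-43))) + 156) = 1/((25 + 2*(-4 + 43)) + 156) = 1/((25 + 2*39) + 156) = 1/((25 + 78) + 156) = 1/(103 + 156) = 1/259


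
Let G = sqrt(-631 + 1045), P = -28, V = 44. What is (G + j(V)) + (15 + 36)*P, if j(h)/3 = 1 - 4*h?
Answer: -1953 + 3*sqrt(46) ≈ -1932.7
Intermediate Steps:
G = 3*sqrt(46) (G = sqrt(414) = 3*sqrt(46) ≈ 20.347)
j(h) = 3 - 12*h (j(h) = 3*(1 - 4*h) = 3 - 12*h)
(G + j(V)) + (15 + 36)*P = (3*sqrt(46) + (3 - 12*44)) + (15 + 36)*(-28) = (3*sqrt(46) + (3 - 528)) + 51*(-28) = (3*sqrt(46) - 525) - 1428 = (-525 + 3*sqrt(46)) - 1428 = -1953 + 3*sqrt(46)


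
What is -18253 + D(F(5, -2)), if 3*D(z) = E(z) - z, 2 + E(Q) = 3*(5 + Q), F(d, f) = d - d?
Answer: -54746/3 ≈ -18249.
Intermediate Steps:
F(d, f) = 0
E(Q) = 13 + 3*Q (E(Q) = -2 + 3*(5 + Q) = -2 + (15 + 3*Q) = 13 + 3*Q)
D(z) = 13/3 + 2*z/3 (D(z) = ((13 + 3*z) - z)/3 = (13 + 2*z)/3 = 13/3 + 2*z/3)
-18253 + D(F(5, -2)) = -18253 + (13/3 + (2/3)*0) = -18253 + (13/3 + 0) = -18253 + 13/3 = -54746/3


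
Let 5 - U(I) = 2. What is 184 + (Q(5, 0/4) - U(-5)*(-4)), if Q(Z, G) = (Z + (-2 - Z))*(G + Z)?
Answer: 186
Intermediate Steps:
U(I) = 3 (U(I) = 5 - 1*2 = 5 - 2 = 3)
Q(Z, G) = -2*G - 2*Z (Q(Z, G) = -2*(G + Z) = -2*G - 2*Z)
184 + (Q(5, 0/4) - U(-5)*(-4)) = 184 + ((-0/4 - 2*5) - 3*(-4)) = 184 + ((-0/4 - 10) - 1*(-12)) = 184 + ((-2*0 - 10) + 12) = 184 + ((0 - 10) + 12) = 184 + (-10 + 12) = 184 + 2 = 186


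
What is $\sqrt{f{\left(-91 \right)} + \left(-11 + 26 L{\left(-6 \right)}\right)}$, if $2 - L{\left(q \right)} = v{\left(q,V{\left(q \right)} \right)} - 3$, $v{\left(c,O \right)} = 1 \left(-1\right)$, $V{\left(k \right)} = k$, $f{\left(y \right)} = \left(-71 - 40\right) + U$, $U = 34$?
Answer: $2 \sqrt{17} \approx 8.2462$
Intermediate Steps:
$f{\left(y \right)} = -77$ ($f{\left(y \right)} = \left(-71 - 40\right) + 34 = -111 + 34 = -77$)
$v{\left(c,O \right)} = -1$
$L{\left(q \right)} = 6$ ($L{\left(q \right)} = 2 - \left(-1 - 3\right) = 2 - -4 = 2 + 4 = 6$)
$\sqrt{f{\left(-91 \right)} + \left(-11 + 26 L{\left(-6 \right)}\right)} = \sqrt{-77 + \left(-11 + 26 \cdot 6\right)} = \sqrt{-77 + \left(-11 + 156\right)} = \sqrt{-77 + 145} = \sqrt{68} = 2 \sqrt{17}$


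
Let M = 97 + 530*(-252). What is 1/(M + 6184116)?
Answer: 1/6050653 ≈ 1.6527e-7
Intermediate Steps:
M = -133463 (M = 97 - 133560 = -133463)
1/(M + 6184116) = 1/(-133463 + 6184116) = 1/6050653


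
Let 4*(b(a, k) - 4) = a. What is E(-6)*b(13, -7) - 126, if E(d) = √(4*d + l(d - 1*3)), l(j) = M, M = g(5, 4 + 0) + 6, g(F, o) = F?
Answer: -126 + 29*I*√13/4 ≈ -126.0 + 26.14*I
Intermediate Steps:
M = 11 (M = 5 + 6 = 11)
l(j) = 11
b(a, k) = 4 + a/4
E(d) = √(11 + 4*d) (E(d) = √(4*d + 11) = √(11 + 4*d))
E(-6)*b(13, -7) - 126 = √(11 + 4*(-6))*(4 + (¼)*13) - 126 = √(11 - 24)*(4 + 13/4) - 126 = √(-13)*(29/4) - 126 = (I*√13)*(29/4) - 126 = 29*I*√13/4 - 126 = -126 + 29*I*√13/4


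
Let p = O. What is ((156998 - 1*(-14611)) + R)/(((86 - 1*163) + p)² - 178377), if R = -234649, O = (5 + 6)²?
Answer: 63040/176441 ≈ 0.35729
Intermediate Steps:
O = 121 (O = 11² = 121)
p = 121
((156998 - 1*(-14611)) + R)/(((86 - 1*163) + p)² - 178377) = ((156998 - 1*(-14611)) - 234649)/(((86 - 1*163) + 121)² - 178377) = ((156998 + 14611) - 234649)/(((86 - 163) + 121)² - 178377) = (171609 - 234649)/((-77 + 121)² - 178377) = -63040/(44² - 178377) = -63040/(1936 - 178377) = -63040/(-176441) = -63040*(-1/176441) = 63040/176441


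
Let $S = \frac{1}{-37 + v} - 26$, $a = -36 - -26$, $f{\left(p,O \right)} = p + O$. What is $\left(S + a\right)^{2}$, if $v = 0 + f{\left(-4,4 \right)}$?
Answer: $\frac{1776889}{1369} \approx 1297.9$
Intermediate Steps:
$f{\left(p,O \right)} = O + p$
$v = 0$ ($v = 0 + \left(4 - 4\right) = 0 + 0 = 0$)
$a = -10$ ($a = -36 + 26 = -10$)
$S = - \frac{963}{37}$ ($S = \frac{1}{-37 + 0} - 26 = \frac{1}{-37} - 26 = - \frac{1}{37} - 26 = - \frac{963}{37} \approx -26.027$)
$\left(S + a\right)^{2} = \left(- \frac{963}{37} - 10\right)^{2} = \left(- \frac{1333}{37}\right)^{2} = \frac{1776889}{1369}$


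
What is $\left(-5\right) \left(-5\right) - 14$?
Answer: $11$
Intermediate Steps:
$\left(-5\right) \left(-5\right) - 14 = 25 - 14 = 11$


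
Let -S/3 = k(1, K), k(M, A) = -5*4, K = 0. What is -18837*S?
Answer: -1130220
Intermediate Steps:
k(M, A) = -20
S = 60 (S = -3*(-20) = 60)
-18837*S = -18837*60 = -1130220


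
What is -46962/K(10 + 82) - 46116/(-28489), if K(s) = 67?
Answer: -1334810646/1908763 ≈ -699.31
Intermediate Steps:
-46962/K(10 + 82) - 46116/(-28489) = -46962/67 - 46116/(-28489) = -46962*1/67 - 46116*(-1/28489) = -46962/67 + 46116/28489 = -1334810646/1908763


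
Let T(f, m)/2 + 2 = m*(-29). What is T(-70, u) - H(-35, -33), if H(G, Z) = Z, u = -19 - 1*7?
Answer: 1537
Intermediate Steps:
u = -26 (u = -19 - 7 = -26)
T(f, m) = -4 - 58*m (T(f, m) = -4 + 2*(m*(-29)) = -4 + 2*(-29*m) = -4 - 58*m)
T(-70, u) - H(-35, -33) = (-4 - 58*(-26)) - 1*(-33) = (-4 + 1508) + 33 = 1504 + 33 = 1537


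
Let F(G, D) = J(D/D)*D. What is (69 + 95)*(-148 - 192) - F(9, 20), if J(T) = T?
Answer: -55780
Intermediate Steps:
F(G, D) = D (F(G, D) = (D/D)*D = 1*D = D)
(69 + 95)*(-148 - 192) - F(9, 20) = (69 + 95)*(-148 - 192) - 1*20 = 164*(-340) - 20 = -55760 - 20 = -55780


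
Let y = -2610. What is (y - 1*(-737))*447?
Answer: -837231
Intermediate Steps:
(y - 1*(-737))*447 = (-2610 - 1*(-737))*447 = (-2610 + 737)*447 = -1873*447 = -837231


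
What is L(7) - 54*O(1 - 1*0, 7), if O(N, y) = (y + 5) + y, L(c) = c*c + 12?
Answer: -965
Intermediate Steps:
L(c) = 12 + c² (L(c) = c² + 12 = 12 + c²)
O(N, y) = 5 + 2*y (O(N, y) = (5 + y) + y = 5 + 2*y)
L(7) - 54*O(1 - 1*0, 7) = (12 + 7²) - 54*(5 + 2*7) = (12 + 49) - 54*(5 + 14) = 61 - 54*19 = 61 - 1026 = -965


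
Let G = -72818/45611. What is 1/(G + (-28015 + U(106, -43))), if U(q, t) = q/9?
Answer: -410499/11495950081 ≈ -3.5708e-5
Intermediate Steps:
U(q, t) = q/9 (U(q, t) = q*(1/9) = q/9)
G = -72818/45611 (G = -72818*1/45611 = -72818/45611 ≈ -1.5965)
1/(G + (-28015 + U(106, -43))) = 1/(-72818/45611 + (-28015 + (1/9)*106)) = 1/(-72818/45611 + (-28015 + 106/9)) = 1/(-72818/45611 - 252029/9) = 1/(-11495950081/410499) = -410499/11495950081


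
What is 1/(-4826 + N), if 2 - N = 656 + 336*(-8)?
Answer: -1/2792 ≈ -0.00035817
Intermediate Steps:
N = 2034 (N = 2 - (656 + 336*(-8)) = 2 - (656 - 2688) = 2 - 1*(-2032) = 2 + 2032 = 2034)
1/(-4826 + N) = 1/(-4826 + 2034) = 1/(-2792) = -1/2792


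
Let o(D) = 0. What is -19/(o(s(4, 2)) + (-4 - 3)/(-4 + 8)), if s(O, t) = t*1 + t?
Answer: 76/7 ≈ 10.857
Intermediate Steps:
s(O, t) = 2*t (s(O, t) = t + t = 2*t)
-19/(o(s(4, 2)) + (-4 - 3)/(-4 + 8)) = -19/(0 + (-4 - 3)/(-4 + 8)) = -19/(0 - 7/4) = -19/(-7/4) = -4/7*(-19) = 76/7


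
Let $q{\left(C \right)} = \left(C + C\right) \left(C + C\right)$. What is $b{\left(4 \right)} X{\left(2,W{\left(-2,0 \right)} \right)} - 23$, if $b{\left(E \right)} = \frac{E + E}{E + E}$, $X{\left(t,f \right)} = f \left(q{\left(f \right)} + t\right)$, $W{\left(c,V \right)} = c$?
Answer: $-59$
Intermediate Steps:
$q{\left(C \right)} = 4 C^{2}$ ($q{\left(C \right)} = 2 C 2 C = 4 C^{2}$)
$X{\left(t,f \right)} = f \left(t + 4 f^{2}\right)$ ($X{\left(t,f \right)} = f \left(4 f^{2} + t\right) = f \left(t + 4 f^{2}\right)$)
$b{\left(E \right)} = 1$ ($b{\left(E \right)} = \frac{2 E}{2 E} = 2 E \frac{1}{2 E} = 1$)
$b{\left(4 \right)} X{\left(2,W{\left(-2,0 \right)} \right)} - 23 = 1 \left(- 2 \left(2 + 4 \left(-2\right)^{2}\right)\right) - 23 = 1 \left(- 2 \left(2 + 4 \cdot 4\right)\right) - 23 = 1 \left(- 2 \left(2 + 16\right)\right) - 23 = 1 \left(\left(-2\right) 18\right) - 23 = 1 \left(-36\right) - 23 = -36 - 23 = -59$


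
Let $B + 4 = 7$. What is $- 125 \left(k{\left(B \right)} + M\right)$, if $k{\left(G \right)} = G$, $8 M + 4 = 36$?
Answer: $-875$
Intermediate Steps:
$M = 4$ ($M = - \frac{1}{2} + \frac{1}{8} \cdot 36 = - \frac{1}{2} + \frac{9}{2} = 4$)
$B = 3$ ($B = -4 + 7 = 3$)
$- 125 \left(k{\left(B \right)} + M\right) = - 125 \left(3 + 4\right) = \left(-125\right) 7 = -875$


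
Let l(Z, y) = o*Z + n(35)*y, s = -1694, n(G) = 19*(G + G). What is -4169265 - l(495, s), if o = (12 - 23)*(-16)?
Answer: -2003365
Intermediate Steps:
n(G) = 38*G (n(G) = 19*(2*G) = 38*G)
o = 176 (o = -11*(-16) = 176)
l(Z, y) = 176*Z + 1330*y (l(Z, y) = 176*Z + (38*35)*y = 176*Z + 1330*y)
-4169265 - l(495, s) = -4169265 - (176*495 + 1330*(-1694)) = -4169265 - (87120 - 2253020) = -4169265 - 1*(-2165900) = -4169265 + 2165900 = -2003365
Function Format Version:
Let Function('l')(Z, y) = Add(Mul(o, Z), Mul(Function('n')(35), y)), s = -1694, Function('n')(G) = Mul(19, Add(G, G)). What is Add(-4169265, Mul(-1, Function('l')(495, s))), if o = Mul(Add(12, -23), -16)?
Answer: -2003365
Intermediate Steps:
Function('n')(G) = Mul(38, G) (Function('n')(G) = Mul(19, Mul(2, G)) = Mul(38, G))
o = 176 (o = Mul(-11, -16) = 176)
Function('l')(Z, y) = Add(Mul(176, Z), Mul(1330, y)) (Function('l')(Z, y) = Add(Mul(176, Z), Mul(Mul(38, 35), y)) = Add(Mul(176, Z), Mul(1330, y)))
Add(-4169265, Mul(-1, Function('l')(495, s))) = Add(-4169265, Mul(-1, Add(Mul(176, 495), Mul(1330, -1694)))) = Add(-4169265, Mul(-1, Add(87120, -2253020))) = Add(-4169265, Mul(-1, -2165900)) = Add(-4169265, 2165900) = -2003365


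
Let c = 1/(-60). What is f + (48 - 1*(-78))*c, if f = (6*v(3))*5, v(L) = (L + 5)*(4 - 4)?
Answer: -21/10 ≈ -2.1000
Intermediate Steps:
v(L) = 0 (v(L) = (5 + L)*0 = 0)
f = 0 (f = (6*0)*5 = 0*5 = 0)
c = -1/60 ≈ -0.016667
f + (48 - 1*(-78))*c = 0 + (48 - 1*(-78))*(-1/60) = 0 + (48 + 78)*(-1/60) = 0 + 126*(-1/60) = 0 - 21/10 = -21/10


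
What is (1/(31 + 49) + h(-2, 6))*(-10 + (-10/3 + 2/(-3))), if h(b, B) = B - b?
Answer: -4487/40 ≈ -112.18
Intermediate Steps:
(1/(31 + 49) + h(-2, 6))*(-10 + (-10/3 + 2/(-3))) = (1/(31 + 49) + (6 - 1*(-2)))*(-10 + (-10/3 + 2/(-3))) = (1/80 + (6 + 2))*(-10 + (-10*⅓ + 2*(-⅓))) = (1/80 + 8)*(-10 + (-10/3 - ⅔)) = 641*(-10 - 4)/80 = (641/80)*(-14) = -4487/40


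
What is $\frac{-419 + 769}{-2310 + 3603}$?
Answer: $\frac{350}{1293} \approx 0.27069$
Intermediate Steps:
$\frac{-419 + 769}{-2310 + 3603} = \frac{350}{1293}$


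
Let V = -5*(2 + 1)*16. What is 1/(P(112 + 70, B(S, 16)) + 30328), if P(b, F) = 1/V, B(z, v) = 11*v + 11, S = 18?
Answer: 240/7278719 ≈ 3.2973e-5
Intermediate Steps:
B(z, v) = 11 + 11*v
V = -240 (V = -5*3*16 = -15*16 = -240)
P(b, F) = -1/240 (P(b, F) = 1/(-240) = -1/240)
1/(P(112 + 70, B(S, 16)) + 30328) = 1/(-1/240 + 30328) = 1/(7278719/240) = 240/7278719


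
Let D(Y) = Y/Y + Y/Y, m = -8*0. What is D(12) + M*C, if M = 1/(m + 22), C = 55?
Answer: 9/2 ≈ 4.5000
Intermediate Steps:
m = 0
D(Y) = 2 (D(Y) = 1 + 1 = 2)
M = 1/22 (M = 1/(0 + 22) = 1/22 ≈ 0.045455)
D(12) + M*C = 2 + (1/22)*55 = 2 + 5/2 = 9/2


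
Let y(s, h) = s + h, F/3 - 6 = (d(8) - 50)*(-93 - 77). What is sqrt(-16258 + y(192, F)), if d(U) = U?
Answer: 2*sqrt(1343) ≈ 73.294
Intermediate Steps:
F = 21438 (F = 18 + 3*((8 - 50)*(-93 - 77)) = 18 + 3*(-42*(-170)) = 18 + 3*7140 = 18 + 21420 = 21438)
y(s, h) = h + s
sqrt(-16258 + y(192, F)) = sqrt(-16258 + (21438 + 192)) = sqrt(-16258 + 21630) = sqrt(5372) = 2*sqrt(1343)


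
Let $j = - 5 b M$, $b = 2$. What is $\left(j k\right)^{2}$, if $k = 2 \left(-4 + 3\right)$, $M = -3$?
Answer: $3600$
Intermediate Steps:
$j = 30$ ($j = \left(-5\right) 2 \left(-3\right) = \left(-10\right) \left(-3\right) = 30$)
$k = -2$ ($k = 2 \left(-1\right) = -2$)
$\left(j k\right)^{2} = \left(30 \left(-2\right)\right)^{2} = \left(-60\right)^{2} = 3600$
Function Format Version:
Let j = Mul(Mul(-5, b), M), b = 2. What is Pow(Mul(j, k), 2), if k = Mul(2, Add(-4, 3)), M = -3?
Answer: 3600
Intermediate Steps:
j = 30 (j = Mul(Mul(-5, 2), -3) = Mul(-10, -3) = 30)
k = -2 (k = Mul(2, -1) = -2)
Pow(Mul(j, k), 2) = Pow(Mul(30, -2), 2) = Pow(-60, 2) = 3600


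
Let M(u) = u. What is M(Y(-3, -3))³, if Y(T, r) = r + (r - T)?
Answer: -27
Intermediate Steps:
Y(T, r) = -T + 2*r
M(Y(-3, -3))³ = (-1*(-3) + 2*(-3))³ = (3 - 6)³ = (-3)³ = -27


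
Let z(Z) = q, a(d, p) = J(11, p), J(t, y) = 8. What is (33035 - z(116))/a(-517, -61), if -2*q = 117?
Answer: 66187/16 ≈ 4136.7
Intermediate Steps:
q = -117/2 (q = -½*117 = -117/2 ≈ -58.500)
a(d, p) = 8
z(Z) = -117/2
(33035 - z(116))/a(-517, -61) = (33035 - 1*(-117/2))/8 = (33035 + 117/2)*(⅛) = (66187/2)*(⅛) = 66187/16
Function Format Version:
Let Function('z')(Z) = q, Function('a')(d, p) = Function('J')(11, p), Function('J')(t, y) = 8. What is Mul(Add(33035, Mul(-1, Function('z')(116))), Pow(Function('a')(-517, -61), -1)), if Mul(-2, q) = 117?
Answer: Rational(66187, 16) ≈ 4136.7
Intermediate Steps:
q = Rational(-117, 2) (q = Mul(Rational(-1, 2), 117) = Rational(-117, 2) ≈ -58.500)
Function('a')(d, p) = 8
Function('z')(Z) = Rational(-117, 2)
Mul(Add(33035, Mul(-1, Function('z')(116))), Pow(Function('a')(-517, -61), -1)) = Mul(Add(33035, Mul(-1, Rational(-117, 2))), Pow(8, -1)) = Mul(Add(33035, Rational(117, 2)), Rational(1, 8)) = Mul(Rational(66187, 2), Rational(1, 8)) = Rational(66187, 16)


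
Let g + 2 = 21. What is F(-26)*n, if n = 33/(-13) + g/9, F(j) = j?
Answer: 100/9 ≈ 11.111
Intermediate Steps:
g = 19 (g = -2 + 21 = 19)
n = -50/117 (n = 33/(-13) + 19/9 = 33*(-1/13) + 19*(⅑) = -33/13 + 19/9 = -50/117 ≈ -0.42735)
F(-26)*n = -26*(-50/117) = 100/9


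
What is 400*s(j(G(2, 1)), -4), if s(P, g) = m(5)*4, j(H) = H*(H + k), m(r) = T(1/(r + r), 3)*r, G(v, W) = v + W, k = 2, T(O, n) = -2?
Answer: -16000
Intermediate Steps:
G(v, W) = W + v
m(r) = -2*r
j(H) = H*(2 + H) (j(H) = H*(H + 2) = H*(2 + H))
s(P, g) = -40 (s(P, g) = -2*5*4 = -10*4 = -40)
400*s(j(G(2, 1)), -4) = 400*(-40) = -16000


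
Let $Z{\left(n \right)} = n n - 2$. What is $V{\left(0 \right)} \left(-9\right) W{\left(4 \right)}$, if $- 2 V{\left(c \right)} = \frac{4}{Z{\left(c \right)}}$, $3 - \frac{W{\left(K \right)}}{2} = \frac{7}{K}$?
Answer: $- \frac{45}{2} \approx -22.5$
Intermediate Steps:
$Z{\left(n \right)} = -2 + n^{2}$ ($Z{\left(n \right)} = n^{2} - 2 = -2 + n^{2}$)
$W{\left(K \right)} = 6 - \frac{14}{K}$ ($W{\left(K \right)} = 6 - 2 \frac{7}{K} = 6 - \frac{14}{K}$)
$V{\left(c \right)} = - \frac{2}{-2 + c^{2}}$ ($V{\left(c \right)} = - \frac{4 \frac{1}{-2 + c^{2}}}{2} = - \frac{2}{-2 + c^{2}}$)
$V{\left(0 \right)} \left(-9\right) W{\left(4 \right)} = - \frac{2}{-2 + 0^{2}} \left(-9\right) \left(6 - \frac{14}{4}\right) = - \frac{2}{-2 + 0} \left(-9\right) \left(6 - \frac{7}{2}\right) = - \frac{2}{-2} \left(-9\right) \left(6 - \frac{7}{2}\right) = \left(-2\right) \left(- \frac{1}{2}\right) \left(-9\right) \frac{5}{2} = 1 \left(-9\right) \frac{5}{2} = \left(-9\right) \frac{5}{2} = - \frac{45}{2}$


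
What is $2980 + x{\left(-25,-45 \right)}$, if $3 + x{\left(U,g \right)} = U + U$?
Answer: $2927$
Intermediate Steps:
$x{\left(U,g \right)} = -3 + 2 U$ ($x{\left(U,g \right)} = -3 + \left(U + U\right) = -3 + 2 U$)
$2980 + x{\left(-25,-45 \right)} = 2980 + \left(-3 + 2 \left(-25\right)\right) = 2980 - 53 = 2927$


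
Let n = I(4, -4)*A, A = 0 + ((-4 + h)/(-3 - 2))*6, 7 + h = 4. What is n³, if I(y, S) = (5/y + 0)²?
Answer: 1157625/512 ≈ 2261.0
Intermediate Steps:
h = -3 (h = -7 + 4 = -3)
I(y, S) = 25/y² (I(y, S) = (5/y)² = 25/y²)
A = 42/5 (A = 0 + ((-4 - 3)/(-3 - 2))*6 = 0 - 7/(-5)*6 = 0 - 7*(-⅕)*6 = 0 + (7/5)*6 = 0 + 42/5 = 42/5 ≈ 8.4000)
n = 105/8 (n = (25/4²)*(42/5) = (25*(1/16))*(42/5) = (25/16)*(42/5) = 105/8 ≈ 13.125)
n³ = (105/8)³ = 1157625/512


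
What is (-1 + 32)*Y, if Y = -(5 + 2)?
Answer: -217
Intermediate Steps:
Y = -7 (Y = -1*7 = -7)
(-1 + 32)*Y = (-1 + 32)*(-7) = 31*(-7) = -217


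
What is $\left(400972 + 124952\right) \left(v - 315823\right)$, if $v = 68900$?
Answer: $-129862731852$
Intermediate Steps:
$\left(400972 + 124952\right) \left(v - 315823\right) = \left(400972 + 124952\right) \left(68900 - 315823\right) = 525924 \left(-246923\right) = -129862731852$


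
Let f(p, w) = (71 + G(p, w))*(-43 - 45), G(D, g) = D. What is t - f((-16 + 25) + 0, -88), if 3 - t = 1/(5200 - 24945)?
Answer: 139064036/19745 ≈ 7043.0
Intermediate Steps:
f(p, w) = -6248 - 88*p (f(p, w) = (71 + p)*(-43 - 45) = (71 + p)*(-88) = -6248 - 88*p)
t = 59236/19745 (t = 3 - 1/(5200 - 24945) = 3 - 1/(-19745) = 3 - 1*(-1/19745) = 3 + 1/19745 = 59236/19745 ≈ 3.0000)
t - f((-16 + 25) + 0, -88) = 59236/19745 - (-6248 - 88*((-16 + 25) + 0)) = 59236/19745 - (-6248 - 88*(9 + 0)) = 59236/19745 - (-6248 - 88*9) = 59236/19745 - (-6248 - 792) = 59236/19745 - 1*(-7040) = 59236/19745 + 7040 = 139064036/19745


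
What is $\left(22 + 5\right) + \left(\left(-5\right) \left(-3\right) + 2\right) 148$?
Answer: $2543$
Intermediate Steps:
$\left(22 + 5\right) + \left(\left(-5\right) \left(-3\right) + 2\right) 148 = 27 + \left(15 + 2\right) 148 = 27 + 17 \cdot 148 = 27 + 2516 = 2543$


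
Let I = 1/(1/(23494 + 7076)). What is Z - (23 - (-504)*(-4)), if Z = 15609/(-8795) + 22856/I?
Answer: 53556810934/26886315 ≈ 1992.0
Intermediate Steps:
I = 30570 (I = 1/(1/30570) = 30570)
Z = -27614861/26886315 (Z = 15609/(-8795) + 22856/30570 = 15609*(-1/8795) + 22856*(1/30570) = -15609/8795 + 11428/15285 = -27614861/26886315 ≈ -1.0271)
Z - (23 - (-504)*(-4)) = -27614861/26886315 - (23 - (-504)*(-4)) = -27614861/26886315 - (23 - 56*36) = -27614861/26886315 - (23 - 2016) = -27614861/26886315 - 1*(-1993) = -27614861/26886315 + 1993 = 53556810934/26886315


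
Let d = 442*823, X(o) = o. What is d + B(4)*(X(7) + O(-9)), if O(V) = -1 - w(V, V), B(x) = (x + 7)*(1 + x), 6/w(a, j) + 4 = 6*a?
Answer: 10558949/29 ≈ 3.6410e+5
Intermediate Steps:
w(a, j) = 6/(-4 + 6*a)
B(x) = (1 + x)*(7 + x) (B(x) = (7 + x)*(1 + x) = (1 + x)*(7 + x))
O(V) = -1 - 3/(-2 + 3*V)
d = 363766
d + B(4)*(X(7) + O(-9)) = 363766 + (7 + 4² + 8*4)*(7 + (-1 - 3*(-9))/(-2 + 3*(-9))) = 363766 + (7 + 16 + 32)*(7 + (-1 + 27)/(-2 - 27)) = 363766 + 55*(7 + 26/(-29)) = 363766 + 55*(7 - 1/29*26) = 363766 + 55*(7 - 26/29) = 363766 + 55*(177/29) = 363766 + 9735/29 = 10558949/29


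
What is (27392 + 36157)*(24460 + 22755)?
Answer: 3000466035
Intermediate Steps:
(27392 + 36157)*(24460 + 22755) = 63549*47215 = 3000466035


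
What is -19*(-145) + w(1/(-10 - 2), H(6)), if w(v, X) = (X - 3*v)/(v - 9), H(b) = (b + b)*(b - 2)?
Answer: 299716/109 ≈ 2749.7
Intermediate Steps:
H(b) = 2*b*(-2 + b) (H(b) = (2*b)*(-2 + b) = 2*b*(-2 + b))
w(v, X) = (X - 3*v)/(-9 + v)
-19*(-145) + w(1/(-10 - 2), H(6)) = -19*(-145) + (2*6*(-2 + 6) - 3/(-10 - 2))/(-9 + 1/(-10 - 2)) = 2755 + (2*6*4 - 3/(-12))/(-9 + 1/(-12)) = 2755 + (48 - 3*(-1/12))/(-9 - 1/12) = 2755 + (48 + ¼)/(-109/12) = 2755 - 12/109*193/4 = 2755 - 579/109 = 299716/109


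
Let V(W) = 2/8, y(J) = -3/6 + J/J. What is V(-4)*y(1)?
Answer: ⅛ ≈ 0.12500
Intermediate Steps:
y(J) = ½ (y(J) = -3*⅙ + 1 = -½ + 1 = ½)
V(W) = ¼ (V(W) = 2*(⅛) = ¼)
V(-4)*y(1) = (¼)*(½) = ⅛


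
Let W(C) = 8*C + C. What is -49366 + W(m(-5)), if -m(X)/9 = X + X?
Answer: -48556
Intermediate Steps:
m(X) = -18*X (m(X) = -9*(X + X) = -18*X)
W(C) = 9*C
-49366 + W(m(-5)) = -49366 + 9*(-18*(-5)) = -49366 + 9*90 = -49366 + 810 = -48556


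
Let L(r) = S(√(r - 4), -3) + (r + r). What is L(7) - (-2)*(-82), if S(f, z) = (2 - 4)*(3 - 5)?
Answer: -146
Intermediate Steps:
S(f, z) = 4 (S(f, z) = -2*(-2) = 4)
L(r) = 4 + 2*r (L(r) = 4 + (r + r) = 4 + 2*r)
L(7) - (-2)*(-82) = (4 + 2*7) - (-2)*(-82) = (4 + 14) - 1*164 = 18 - 164 = -146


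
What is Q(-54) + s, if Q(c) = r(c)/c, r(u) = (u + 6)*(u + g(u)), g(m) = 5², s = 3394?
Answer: 30314/9 ≈ 3368.2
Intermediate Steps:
g(m) = 25
r(u) = (6 + u)*(25 + u) (r(u) = (u + 6)*(u + 25) = (6 + u)*(25 + u))
Q(c) = (150 + c² + 31*c)/c
Q(-54) + s = (31 - 54 + 150/(-54)) + 3394 = (31 - 54 + 150*(-1/54)) + 3394 = (31 - 54 - 25/9) + 3394 = -232/9 + 3394 = 30314/9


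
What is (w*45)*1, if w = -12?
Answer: -540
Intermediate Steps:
(w*45)*1 = -12*45*1 = -540*1 = -540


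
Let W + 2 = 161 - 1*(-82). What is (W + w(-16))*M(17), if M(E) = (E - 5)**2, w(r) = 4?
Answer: 35280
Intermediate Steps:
M(E) = (-5 + E)**2
W = 241 (W = -2 + (161 - 1*(-82)) = -2 + (161 + 82) = -2 + 243 = 241)
(W + w(-16))*M(17) = (241 + 4)*(-5 + 17)**2 = 245*12**2 = 245*144 = 35280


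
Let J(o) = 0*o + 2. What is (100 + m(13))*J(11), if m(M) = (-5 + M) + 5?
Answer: 226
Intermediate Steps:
J(o) = 2 (J(o) = 0 + 2 = 2)
m(M) = M
(100 + m(13))*J(11) = (100 + 13)*2 = 113*2 = 226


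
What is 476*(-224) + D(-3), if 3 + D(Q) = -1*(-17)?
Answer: -106610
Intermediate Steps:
D(Q) = 14 (D(Q) = -3 - 1*(-17) = -3 + 17 = 14)
476*(-224) + D(-3) = 476*(-224) + 14 = -106624 + 14 = -106610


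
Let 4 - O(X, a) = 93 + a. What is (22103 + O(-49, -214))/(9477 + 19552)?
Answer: 22228/29029 ≈ 0.76572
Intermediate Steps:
O(X, a) = -89 - a (O(X, a) = 4 - (93 + a) = 4 + (-93 - a) = -89 - a)
(22103 + O(-49, -214))/(9477 + 19552) = (22103 + (-89 - 1*(-214)))/(9477 + 19552) = (22103 + (-89 + 214))/29029 = (22103 + 125)*(1/29029) = 22228*(1/29029) = 22228/29029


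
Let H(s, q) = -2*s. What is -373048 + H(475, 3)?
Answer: -373998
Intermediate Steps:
-373048 + H(475, 3) = -373048 - 2*475 = -373048 - 950 = -373998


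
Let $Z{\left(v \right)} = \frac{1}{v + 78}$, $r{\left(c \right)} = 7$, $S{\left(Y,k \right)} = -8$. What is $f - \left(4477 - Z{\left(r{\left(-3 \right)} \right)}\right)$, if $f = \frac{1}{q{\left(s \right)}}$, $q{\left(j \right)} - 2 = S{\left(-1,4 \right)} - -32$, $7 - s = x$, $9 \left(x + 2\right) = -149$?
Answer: $- \frac{9894059}{2210} \approx -4477.0$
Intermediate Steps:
$x = - \frac{167}{9}$ ($x = -2 + \frac{1}{9} \left(-149\right) = -2 - \frac{149}{9} = - \frac{167}{9} \approx -18.556$)
$s = \frac{230}{9}$ ($s = 7 - - \frac{167}{9} = 7 + \frac{167}{9} = \frac{230}{9} \approx 25.556$)
$q{\left(j \right)} = 26$ ($q{\left(j \right)} = 2 - -24 = 2 + \left(-8 + 32\right) = 2 + 24 = 26$)
$Z{\left(v \right)} = \frac{1}{78 + v}$
$f = \frac{1}{26} \approx 0.038462$
$f - \left(4477 - Z{\left(r{\left(-3 \right)} \right)}\right) = \frac{1}{26} - \left(4477 - \frac{1}{78 + 7}\right) = \frac{1}{26} - \left(4477 - \frac{1}{85}\right) = \frac{1}{26} - \frac{380544}{85} = - \frac{9894059}{2210}$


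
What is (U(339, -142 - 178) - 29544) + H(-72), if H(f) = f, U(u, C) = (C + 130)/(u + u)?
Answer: -10039919/339 ≈ -29616.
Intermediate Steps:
U(u, C) = (130 + C)/(2*u) (U(u, C) = (130 + C)/((2*u)) = (130 + C)*(1/(2*u)) = (130 + C)/(2*u))
(U(339, -142 - 178) - 29544) + H(-72) = ((1/2)*(130 + (-142 - 178))/339 - 29544) - 72 = ((1/2)*(1/339)*(130 - 320) - 29544) - 72 = ((1/2)*(1/339)*(-190) - 29544) - 72 = (-95/339 - 29544) - 72 = -10015511/339 - 72 = -10039919/339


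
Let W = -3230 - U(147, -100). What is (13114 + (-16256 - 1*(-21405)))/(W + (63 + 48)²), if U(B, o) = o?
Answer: 2609/1313 ≈ 1.9871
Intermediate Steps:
W = -3130 (W = -3230 - 1*(-100) = -3230 + 100 = -3130)
(13114 + (-16256 - 1*(-21405)))/(W + (63 + 48)²) = (13114 + (-16256 - 1*(-21405)))/(-3130 + (63 + 48)²) = (13114 + (-16256 + 21405))/(-3130 + 111²) = (13114 + 5149)/(-3130 + 12321) = 18263/9191 = 18263*(1/9191) = 2609/1313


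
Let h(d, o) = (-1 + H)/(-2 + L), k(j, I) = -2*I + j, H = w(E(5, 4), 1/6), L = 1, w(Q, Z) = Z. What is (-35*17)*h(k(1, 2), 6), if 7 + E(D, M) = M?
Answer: -2975/6 ≈ -495.83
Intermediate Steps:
E(D, M) = -7 + M
H = ⅙ (H = 1/6 = 1*(⅙) = ⅙ ≈ 0.16667)
k(j, I) = j - 2*I
h(d, o) = ⅚ (h(d, o) = (-1 + ⅙)/(-2 + 1) = -⅚/(-1) = -⅚*(-1) = ⅚)
(-35*17)*h(k(1, 2), 6) = -35*17*(⅚) = -595*⅚ = -2975/6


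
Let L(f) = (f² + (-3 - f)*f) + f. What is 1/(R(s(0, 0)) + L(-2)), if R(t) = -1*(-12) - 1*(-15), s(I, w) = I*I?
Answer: 1/31 ≈ 0.032258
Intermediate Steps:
s(I, w) = I²
L(f) = f + f² + f*(-3 - f) (L(f) = (f² + f*(-3 - f)) + f = f + f² + f*(-3 - f))
R(t) = 27 (R(t) = 12 + 15 = 27)
1/(R(s(0, 0)) + L(-2)) = 1/(27 - 2*(-2)) = 1/(27 + 4) = 1/31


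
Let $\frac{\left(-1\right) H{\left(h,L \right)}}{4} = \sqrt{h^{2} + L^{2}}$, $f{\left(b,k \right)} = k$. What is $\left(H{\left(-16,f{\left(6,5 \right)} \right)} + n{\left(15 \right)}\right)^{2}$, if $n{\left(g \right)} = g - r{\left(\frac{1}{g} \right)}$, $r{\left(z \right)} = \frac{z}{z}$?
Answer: $4692 - 112 \sqrt{281} \approx 2814.5$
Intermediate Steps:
$r{\left(z \right)} = 1$
$H{\left(h,L \right)} = - 4 \sqrt{L^{2} + h^{2}}$ ($H{\left(h,L \right)} = - 4 \sqrt{h^{2} + L^{2}} = - 4 \sqrt{L^{2} + h^{2}}$)
$n{\left(g \right)} = -1 + g$ ($n{\left(g \right)} = g - 1 = -1 + g$)
$\left(H{\left(-16,f{\left(6,5 \right)} \right)} + n{\left(15 \right)}\right)^{2} = \left(- 4 \sqrt{5^{2} + \left(-16\right)^{2}} + \left(-1 + 15\right)\right)^{2} = \left(- 4 \sqrt{25 + 256} + 14\right)^{2} = \left(- 4 \sqrt{281} + 14\right)^{2} = \left(14 - 4 \sqrt{281}\right)^{2}$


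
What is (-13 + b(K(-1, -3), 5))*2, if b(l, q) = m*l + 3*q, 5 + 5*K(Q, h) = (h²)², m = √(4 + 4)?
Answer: 4 + 304*√2/5 ≈ 89.984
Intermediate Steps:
m = 2*√2 (m = √8 = 2*√2 ≈ 2.8284)
K(Q, h) = -1 + h⁴/5 (K(Q, h) = -1 + (h²)²/5 = -1 + h⁴/5)
b(l, q) = 3*q + 2*l*√2 (b(l, q) = (2*√2)*l + 3*q = 2*l*√2 + 3*q = 3*q + 2*l*√2)
(-13 + b(K(-1, -3), 5))*2 = (-13 + (3*5 + 2*(-1 + (⅕)*(-3)⁴)*√2))*2 = (-13 + (15 + 2*(-1 + (⅕)*81)*√2))*2 = (-13 + (15 + 2*(-1 + 81/5)*√2))*2 = (-13 + (15 + 2*(76/5)*√2))*2 = (-13 + (15 + 152*√2/5))*2 = (2 + 152*√2/5)*2 = 4 + 304*√2/5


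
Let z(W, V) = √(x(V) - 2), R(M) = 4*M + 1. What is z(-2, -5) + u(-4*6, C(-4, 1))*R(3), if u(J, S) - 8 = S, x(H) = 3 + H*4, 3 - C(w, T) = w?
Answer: 195 + I*√19 ≈ 195.0 + 4.3589*I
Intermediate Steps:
R(M) = 1 + 4*M
C(w, T) = 3 - w
x(H) = 3 + 4*H
z(W, V) = √(1 + 4*V) (z(W, V) = √((3 + 4*V) - 2) = √(1 + 4*V))
u(J, S) = 8 + S
z(-2, -5) + u(-4*6, C(-4, 1))*R(3) = √(1 + 4*(-5)) + (8 + (3 - 1*(-4)))*(1 + 4*3) = √(1 - 20) + (8 + (3 + 4))*(1 + 12) = √(-19) + (8 + 7)*13 = I*√19 + 15*13 = I*√19 + 195 = 195 + I*√19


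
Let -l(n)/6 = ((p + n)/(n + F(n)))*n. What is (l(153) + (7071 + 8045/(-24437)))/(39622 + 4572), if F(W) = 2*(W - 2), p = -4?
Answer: 768113062/5014140755 ≈ 0.15319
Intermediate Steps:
F(W) = -4 + 2*W (F(W) = 2*(-2 + W) = -4 + 2*W)
l(n) = -6*n*(-4 + n)/(-4 + 3*n) (l(n) = -6*(-4 + n)/(n + (-4 + 2*n))*n = -6*(-4 + n)/(-4 + 3*n)*n = -6*n*(-4 + n)/(-4 + 3*n))
(l(153) + (7071 + 8045/(-24437)))/(39622 + 4572) = (6*153*(4 - 1*153)/(-4 + 3*153) + (7071 + 8045/(-24437)))/(39622 + 4572) = (6*153*(4 - 153)/(-4 + 459) + (7071 + 8045*(-1/24437)))/44194 = (6*153*(-149)/455 + (7071 - 8045/24437))*(1/44194) = (6*153*(1/455)*(-149) + 172785982/24437)*(1/44194) = (-136782/455 + 172785982/24437)*(1/44194) = (1536226124/226915)*(1/44194) = 768113062/5014140755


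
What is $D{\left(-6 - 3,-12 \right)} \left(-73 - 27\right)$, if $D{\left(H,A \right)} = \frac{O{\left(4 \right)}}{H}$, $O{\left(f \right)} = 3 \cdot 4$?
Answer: $\frac{400}{3} \approx 133.33$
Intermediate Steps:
$O{\left(f \right)} = 12$
$D{\left(H,A \right)} = \frac{12}{H}$
$D{\left(-6 - 3,-12 \right)} \left(-73 - 27\right) = \frac{12}{-6 - 3} \left(-73 - 27\right) = \frac{12}{-9} \left(-100\right) = 12 \left(- \frac{1}{9}\right) \left(-100\right) = \left(- \frac{4}{3}\right) \left(-100\right) = \frac{400}{3}$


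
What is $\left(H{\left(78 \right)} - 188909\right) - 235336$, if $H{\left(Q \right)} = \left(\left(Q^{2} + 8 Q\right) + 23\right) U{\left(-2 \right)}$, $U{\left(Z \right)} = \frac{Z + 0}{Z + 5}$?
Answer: $- \frac{1286197}{3} \approx -4.2873 \cdot 10^{5}$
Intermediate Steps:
$U{\left(Z \right)} = \frac{Z}{5 + Z}$
$H{\left(Q \right)} = - \frac{46}{3} - \frac{16 Q}{3} - \frac{2 Q^{2}}{3}$ ($H{\left(Q \right)} = \left(\left(Q^{2} + 8 Q\right) + 23\right) \left(- \frac{2}{5 - 2}\right) = \left(23 + Q^{2} + 8 Q\right) \left(- \frac{2}{3}\right) = - \frac{46}{3} - \frac{16 Q}{3} - \frac{2 Q^{2}}{3}$)
$\left(H{\left(78 \right)} - 188909\right) - 235336 = \left(\left(- \frac{46}{3} - 416 - \frac{2 \cdot 78^{2}}{3}\right) - 188909\right) - 235336 = \left(\left(- \frac{46}{3} - 416 - 4056\right) - 188909\right) - 235336 = \left(- \frac{13462}{3} - 188909\right) - 235336 = - \frac{580189}{3} - 235336 = - \frac{1286197}{3}$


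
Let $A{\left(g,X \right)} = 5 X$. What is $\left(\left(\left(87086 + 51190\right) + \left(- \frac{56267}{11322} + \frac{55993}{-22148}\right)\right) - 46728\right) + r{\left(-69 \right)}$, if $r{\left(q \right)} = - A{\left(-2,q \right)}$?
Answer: $\frac{1645798351039}{17911404} \approx 91886.0$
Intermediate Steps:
$r{\left(q \right)} = - 5 q$
$\left(\left(\left(87086 + 51190\right) + \left(- \frac{56267}{11322} + \frac{55993}{-22148}\right)\right) - 46728\right) + r{\left(-69 \right)} = \left(\left(\left(87086 + 51190\right) + \left(- \frac{56267}{11322} + \frac{55993}{-22148}\right)\right) - 46728\right) - -345 = \left(\left(138276 + \left(\left(-56267\right) \frac{1}{11322} + 55993 \left(- \frac{1}{22148}\right)\right)\right) - 46728\right) + 345 = \left(\left(138276 - \frac{134296733}{17911404}\right) - 46728\right) + 345 = \left(\frac{2476583002771}{17911404} - 46728\right) + 345 = \frac{1639618916659}{17911404} + 345 = \frac{1645798351039}{17911404}$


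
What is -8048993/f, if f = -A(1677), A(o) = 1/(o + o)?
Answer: 26996322522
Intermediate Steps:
A(o) = 1/(2*o)
f = -1/3354 (f = -1/(2*1677) = -1*1/3354 = -1/3354 ≈ -0.00029815)
-8048993/f = -8048993/(-1/3354) = -8048993*(-3354) = 26996322522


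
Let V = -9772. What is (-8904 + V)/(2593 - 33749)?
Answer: 4669/7789 ≈ 0.59943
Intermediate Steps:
(-8904 + V)/(2593 - 33749) = (-8904 - 9772)/(2593 - 33749) = -18676/(-31156) = -18676*(-1/31156) = 4669/7789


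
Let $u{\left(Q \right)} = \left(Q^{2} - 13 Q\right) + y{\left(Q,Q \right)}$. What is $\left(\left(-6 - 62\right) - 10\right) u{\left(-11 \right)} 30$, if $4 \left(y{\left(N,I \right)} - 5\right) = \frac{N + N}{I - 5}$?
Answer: $- \frac{5042115}{8} \approx -6.3026 \cdot 10^{5}$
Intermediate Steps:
$y{\left(N,I \right)} = 5 + \frac{N}{2 \left(-5 + I\right)}$ ($y{\left(N,I \right)} = 5 + \frac{\left(N + N\right) \frac{1}{I - 5}}{4} = 5 + \frac{2 N \frac{1}{-5 + I}}{4} = 5 + \frac{N}{2 \left(-5 + I\right)}$)
$u{\left(Q \right)} = Q^{2} - 13 Q + \frac{-50 + 11 Q}{2 \left(-5 + Q\right)}$ ($u{\left(Q \right)} = \left(Q^{2} - 13 Q\right) + \frac{-50 + Q + 10 Q}{2 \left(-5 + Q\right)} = \left(Q^{2} - 13 Q\right) + \frac{-50 + 11 Q}{2 \left(-5 + Q\right)} = Q^{2} - 13 Q + \frac{-50 + 11 Q}{2 \left(-5 + Q\right)}$)
$\left(\left(-6 - 62\right) - 10\right) u{\left(-11 \right)} 30 = \left(\left(-6 - 62\right) - 10\right) \frac{-25 + \frac{11}{2} \left(-11\right) - 11 \left(-13 - 11\right) \left(-5 - 11\right)}{-5 - 11} \cdot 30 = \left(-68 - 10\right) \frac{-25 - \frac{121}{2} - \left(-264\right) \left(-16\right)}{-16} \cdot 30 = - 78 \left(- \frac{-25 - \frac{121}{2} - 4224}{16}\right) 30 = - 78 \left(\left(- \frac{1}{16}\right) \left(- \frac{8619}{2}\right)\right) 30 = \left(-78\right) \frac{8619}{32} \cdot 30 = \left(- \frac{336141}{16}\right) 30 = - \frac{5042115}{8}$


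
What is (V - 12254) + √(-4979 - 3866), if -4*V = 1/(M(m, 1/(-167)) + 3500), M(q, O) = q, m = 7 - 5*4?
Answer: -170918793/13948 + I*√8845 ≈ -12254.0 + 94.048*I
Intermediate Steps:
m = -13 (m = 7 - 20 = -13)
V = -1/13948 (V = -1/(4*(-13 + 3500)) = -¼/3487 = -¼*1/3487 = -1/13948 ≈ -7.1695e-5)
(V - 12254) + √(-4979 - 3866) = (-1/13948 - 12254) + √(-4979 - 3866) = -170918793/13948 + √(-8845) = -170918793/13948 + I*√8845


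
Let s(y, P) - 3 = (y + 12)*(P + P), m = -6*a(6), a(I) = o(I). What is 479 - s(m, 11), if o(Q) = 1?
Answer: 344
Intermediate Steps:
a(I) = 1
m = -6 (m = -6*1 = -6)
s(y, P) = 3 + 2*P*(12 + y) (s(y, P) = 3 + (y + 12)*(P + P) = 3 + (12 + y)*(2*P) = 3 + 2*P*(12 + y))
479 - s(m, 11) = 479 - (3 + 24*11 + 2*11*(-6)) = 479 - (3 + 264 - 132) = 479 - 1*135 = 479 - 135 = 344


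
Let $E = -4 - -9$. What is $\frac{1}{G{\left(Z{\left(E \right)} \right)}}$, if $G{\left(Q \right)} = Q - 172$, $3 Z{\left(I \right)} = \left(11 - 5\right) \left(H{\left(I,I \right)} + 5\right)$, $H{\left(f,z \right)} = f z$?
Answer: $- \frac{1}{112} \approx -0.0089286$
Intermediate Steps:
$E = 5$ ($E = -4 + 9 = 5$)
$Z{\left(I \right)} = 10 + 2 I^{2}$ ($Z{\left(I \right)} = \frac{\left(11 - 5\right) \left(I I + 5\right)}{3} = \frac{6 \left(I^{2} + 5\right)}{3} = \frac{6 \left(5 + I^{2}\right)}{3} = \frac{30 + 6 I^{2}}{3} = 10 + 2 I^{2}$)
$G{\left(Q \right)} = -172 + Q$ ($G{\left(Q \right)} = Q - 172 = -172 + Q$)
$\frac{1}{G{\left(Z{\left(E \right)} \right)}} = \frac{1}{-172 + \left(10 + 2 \cdot 5^{2}\right)} = \frac{1}{-172 + \left(10 + 2 \cdot 25\right)} = \frac{1}{-172 + \left(10 + 50\right)} = \frac{1}{-172 + 60} = \frac{1}{-112} = - \frac{1}{112}$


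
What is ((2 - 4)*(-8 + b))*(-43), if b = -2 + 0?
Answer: -860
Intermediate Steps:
b = -2
((2 - 4)*(-8 + b))*(-43) = ((2 - 4)*(-8 - 2))*(-43) = -2*(-10)*(-43) = 20*(-43) = -860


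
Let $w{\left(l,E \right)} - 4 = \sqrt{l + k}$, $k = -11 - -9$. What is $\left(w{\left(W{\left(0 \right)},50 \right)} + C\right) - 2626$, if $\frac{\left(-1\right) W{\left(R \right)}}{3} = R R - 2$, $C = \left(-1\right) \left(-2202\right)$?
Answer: $-418$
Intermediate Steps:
$k = -2$ ($k = -11 + 9 = -2$)
$C = 2202$
$W{\left(R \right)} = 6 - 3 R^{2}$ ($W{\left(R \right)} = - 3 \left(R R - 2\right) = - 3 \left(R^{2} - 2\right) = - 3 \left(-2 + R^{2}\right) = 6 - 3 R^{2}$)
$w{\left(l,E \right)} = 4 + \sqrt{-2 + l}$ ($w{\left(l,E \right)} = 4 + \sqrt{l - 2} = 4 + \sqrt{-2 + l}$)
$\left(w{\left(W{\left(0 \right)},50 \right)} + C\right) - 2626 = \left(\left(4 + \sqrt{-2 + \left(6 - 3 \cdot 0^{2}\right)}\right) + 2202\right) - 2626 = \left(\left(4 + \sqrt{-2 + \left(6 - 0\right)}\right) + 2202\right) - 2626 = \left(\left(4 + \sqrt{-2 + \left(6 + 0\right)}\right) + 2202\right) - 2626 = \left(\left(4 + \sqrt{-2 + 6}\right) + 2202\right) - 2626 = \left(\left(4 + \sqrt{4}\right) + 2202\right) - 2626 = \left(\left(4 + 2\right) + 2202\right) - 2626 = \left(6 + 2202\right) - 2626 = 2208 - 2626 = -418$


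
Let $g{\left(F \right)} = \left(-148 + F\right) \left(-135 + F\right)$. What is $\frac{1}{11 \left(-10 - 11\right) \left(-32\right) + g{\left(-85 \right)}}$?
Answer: $\frac{1}{58652} \approx 1.705 \cdot 10^{-5}$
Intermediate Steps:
$\frac{1}{11 \left(-10 - 11\right) \left(-32\right) + g{\left(-85 \right)}} = \frac{1}{11 \left(-10 - 11\right) \left(-32\right) + \left(19980 + \left(-85\right)^{2} - -24055\right)} = \frac{1}{11 \left(-10 - 11\right) \left(-32\right) + \left(19980 + 7225 + 24055\right)} = \frac{1}{11 \left(-21\right) \left(-32\right) + 51260} = \frac{1}{\left(-231\right) \left(-32\right) + 51260} = \frac{1}{7392 + 51260} = \frac{1}{58652}$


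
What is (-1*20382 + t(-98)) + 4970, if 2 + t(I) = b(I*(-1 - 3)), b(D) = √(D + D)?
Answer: -15386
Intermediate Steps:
b(D) = √2*√D (b(D) = √(2*D) = √2*√D)
t(I) = -2 + 2*√2*√(-I) (t(I) = -2 + √2*√(I*(-1 - 3)) = -2 + √2*√(I*(-4)) = -2 + √2*√(-4*I) = -2 + √2*(2*√(-I)) = -2 + 2*√2*√(-I))
(-1*20382 + t(-98)) + 4970 = (-1*20382 + (-2 + 2*√2*√(-1*(-98)))) + 4970 = (-20382 + (-2 + 2*√2*√98)) + 4970 = (-20382 + (-2 + 2*√2*(7*√2))) + 4970 = (-20382 + (-2 + 28)) + 4970 = (-20382 + 26) + 4970 = -20356 + 4970 = -15386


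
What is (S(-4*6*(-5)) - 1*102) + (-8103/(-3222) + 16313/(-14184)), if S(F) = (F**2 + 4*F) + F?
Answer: 37828533665/2538936 ≈ 14899.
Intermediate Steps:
S(F) = F**2 + 5*F
(S(-4*6*(-5)) - 1*102) + (-8103/(-3222) + 16313/(-14184)) = ((-4*6*(-5))*(5 - 4*6*(-5)) - 1*102) + (-8103/(-3222) + 16313/(-14184)) = ((-24*(-5))*(5 - 24*(-5)) - 102) + (-8103*(-1/3222) + 16313*(-1/14184)) = (120*(5 + 120) - 102) + (2701/1074 - 16313/14184) = (120*125 - 102) + 3465137/2538936 = (15000 - 102) + 3465137/2538936 = 14898 + 3465137/2538936 = 37828533665/2538936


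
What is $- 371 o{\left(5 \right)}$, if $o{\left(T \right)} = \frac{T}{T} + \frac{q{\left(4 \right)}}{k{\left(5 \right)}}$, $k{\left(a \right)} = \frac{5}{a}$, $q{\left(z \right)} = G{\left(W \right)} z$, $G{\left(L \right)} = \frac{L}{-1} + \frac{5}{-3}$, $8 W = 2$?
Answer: $\frac{7420}{3} \approx 2473.3$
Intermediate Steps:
$W = \frac{1}{4}$ ($W = \frac{1}{8} \cdot 2 = \frac{1}{4} \approx 0.25$)
$G{\left(L \right)} = - \frac{5}{3} - L$ ($G{\left(L \right)} = L \left(-1\right) + 5 \left(- \frac{1}{3}\right) = - L - \frac{5}{3} = - \frac{5}{3} - L$)
$q{\left(z \right)} = - \frac{23 z}{12}$ ($q{\left(z \right)} = \left(- \frac{5}{3} - \frac{1}{4}\right) z = - \frac{23 z}{12}$)
$o{\left(T \right)} = - \frac{20}{3}$ ($o{\left(T \right)} = \frac{T}{T} + \frac{\left(- \frac{23}{12}\right) 4}{5 \cdot \frac{1}{5}} = 1 - \frac{23}{3 \cdot 5 \cdot \frac{1}{5}} = 1 - \frac{23}{3 \cdot 1} = 1 - \frac{23}{3} = - \frac{20}{3}$)
$- 371 o{\left(5 \right)} = \left(-371\right) \left(- \frac{20}{3}\right) = \frac{7420}{3}$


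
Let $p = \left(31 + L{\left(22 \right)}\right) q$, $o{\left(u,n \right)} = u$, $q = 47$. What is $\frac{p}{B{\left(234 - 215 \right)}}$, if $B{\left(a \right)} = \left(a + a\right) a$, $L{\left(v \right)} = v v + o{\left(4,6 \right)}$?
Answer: $\frac{24393}{722} \approx 33.785$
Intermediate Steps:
$L{\left(v \right)} = 4 + v^{2}$ ($L{\left(v \right)} = v v + 4 = v^{2} + 4 = 4 + v^{2}$)
$p = 24393$ ($p = \left(31 + \left(4 + 22^{2}\right)\right) 47 = \left(31 + \left(4 + 484\right)\right) 47 = \left(31 + 488\right) 47 = 519 \cdot 47 = 24393$)
$B{\left(a \right)} = 2 a^{2}$ ($B{\left(a \right)} = 2 a a = 2 a^{2}$)
$\frac{p}{B{\left(234 - 215 \right)}} = \frac{24393}{2 \left(234 - 215\right)^{2}} = \frac{24393}{2 \cdot 19^{2}} = \frac{24393}{2 \cdot 361} = \frac{24393}{722}$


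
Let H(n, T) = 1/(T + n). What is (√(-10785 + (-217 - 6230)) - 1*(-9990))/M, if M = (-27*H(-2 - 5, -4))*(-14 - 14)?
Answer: -2035/14 - 11*I*√1077/189 ≈ -145.36 - 1.91*I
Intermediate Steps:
M = -756/11 (M = (-27/(-4 + (-2 - 5)))*(-14 - 14) = -27/(-4 - 7)*(-28) = -27/(-11)*(-28) = -27*(-1/11)*(-28) = (27/11)*(-28) = -756/11 ≈ -68.727)
(√(-10785 + (-217 - 6230)) - 1*(-9990))/M = (√(-10785 + (-217 - 6230)) - 1*(-9990))/(-756/11) = (√(-10785 - 6447) + 9990)*(-11/756) = (√(-17232) + 9990)*(-11/756) = (4*I*√1077 + 9990)*(-11/756) = (9990 + 4*I*√1077)*(-11/756) = -2035/14 - 11*I*√1077/189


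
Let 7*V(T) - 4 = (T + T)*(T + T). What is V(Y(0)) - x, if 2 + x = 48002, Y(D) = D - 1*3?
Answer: -335960/7 ≈ -47994.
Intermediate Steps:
Y(D) = -3 + D (Y(D) = D - 3 = -3 + D)
x = 48000 (x = -2 + 48002 = 48000)
V(T) = 4/7 + 4*T**2/7 (V(T) = 4/7 + ((T + T)*(T + T))/7 = 4/7 + ((2*T)*(2*T))/7 = 4/7 + (4*T**2)/7 = 4/7 + 4*T**2/7)
V(Y(0)) - x = (4/7 + 4*(-3 + 0)**2/7) - 1*48000 = (4/7 + (4/7)*(-3)**2) - 48000 = (4/7 + (4/7)*9) - 48000 = (4/7 + 36/7) - 48000 = 40/7 - 48000 = -335960/7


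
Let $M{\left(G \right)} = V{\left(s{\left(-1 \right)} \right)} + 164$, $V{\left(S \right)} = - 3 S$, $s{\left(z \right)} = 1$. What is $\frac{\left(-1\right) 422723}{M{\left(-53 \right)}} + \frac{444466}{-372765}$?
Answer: $- \frac{22521128303}{8573595} \approx -2626.8$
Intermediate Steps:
$M{\left(G \right)} = 161$ ($M{\left(G \right)} = \left(-3\right) 1 + 164 = -3 + 164 = 161$)
$\frac{\left(-1\right) 422723}{M{\left(-53 \right)}} + \frac{444466}{-372765} = \frac{\left(-1\right) 422723}{161} + \frac{444466}{-372765} = \left(-422723\right) \frac{1}{161} + 444466 \left(- \frac{1}{372765}\right) = - \frac{60389}{23} - \frac{444466}{372765} = - \frac{22521128303}{8573595}$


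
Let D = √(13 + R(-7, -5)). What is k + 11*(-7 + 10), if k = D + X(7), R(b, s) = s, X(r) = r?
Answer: 40 + 2*√2 ≈ 42.828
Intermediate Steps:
D = 2*√2 (D = √(13 - 5) = √8 = 2*√2 ≈ 2.8284)
k = 7 + 2*√2 (k = 2*√2 + 7 = 7 + 2*√2 ≈ 9.8284)
k + 11*(-7 + 10) = (7 + 2*√2) + 11*(-7 + 10) = (7 + 2*√2) + 11*3 = (7 + 2*√2) + 33 = 40 + 2*√2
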